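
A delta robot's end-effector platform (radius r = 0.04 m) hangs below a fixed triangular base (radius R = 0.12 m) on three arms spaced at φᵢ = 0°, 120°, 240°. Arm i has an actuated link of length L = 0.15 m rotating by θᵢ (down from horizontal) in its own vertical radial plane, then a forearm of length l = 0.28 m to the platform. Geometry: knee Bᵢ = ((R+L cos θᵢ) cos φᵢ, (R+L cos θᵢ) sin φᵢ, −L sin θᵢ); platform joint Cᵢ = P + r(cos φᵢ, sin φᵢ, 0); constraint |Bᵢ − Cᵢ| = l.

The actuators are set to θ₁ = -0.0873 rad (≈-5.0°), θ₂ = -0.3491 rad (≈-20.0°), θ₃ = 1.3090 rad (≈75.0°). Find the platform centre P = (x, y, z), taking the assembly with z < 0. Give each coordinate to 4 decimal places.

(0.0665, 0.1467, -0.1611)

arm 1 at φ=0.0°: (R−r)+L cos θ1 = 0.2294;  O1 = (0.2294, 0.0000, 0.0131)
φ2=120.0°: virtual centre (-0.1105, 0.1914, 0.0513), radius l
O3 = (0.1188·cos240.0°, 0.1188·sin240.0°, -0.1449) = (-0.0594, -0.1029, -0.1449)
|O₂|²−|O₁|² = -0.0014;  |O₃|²−|O₁|² = -0.0177
plane₁₂: -0.6798x+0.3827y+0.0765z = -0.0014
det = 0.3610;  x = 0.0195+-0.2913z,  y = 0.0312+-0.7173z
into |P−O₁|² = l²: 1.5994z² + 0.0514z + -0.0332 = 0;  Δ = 0.2151;  z = -0.1611 or 0.1289 → z<0 root = -0.1611
x = 0.0665, y = 0.1467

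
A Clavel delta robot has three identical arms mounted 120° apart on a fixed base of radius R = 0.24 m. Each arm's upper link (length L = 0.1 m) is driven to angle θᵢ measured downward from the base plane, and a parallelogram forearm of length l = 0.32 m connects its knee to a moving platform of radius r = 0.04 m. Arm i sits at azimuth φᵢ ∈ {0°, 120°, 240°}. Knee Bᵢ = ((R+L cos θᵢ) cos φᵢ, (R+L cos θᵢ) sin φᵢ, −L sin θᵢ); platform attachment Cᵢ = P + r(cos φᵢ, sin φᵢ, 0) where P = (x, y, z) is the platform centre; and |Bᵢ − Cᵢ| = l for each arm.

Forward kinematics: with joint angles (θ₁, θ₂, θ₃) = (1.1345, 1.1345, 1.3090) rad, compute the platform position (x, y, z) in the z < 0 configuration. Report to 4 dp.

centre 1 = (0.2423·cos0.0°, 0.2423·sin0.0°, -0.0906) = (0.2423, 0.0000, -0.0906)
arm 2 at φ=120.0°: e+L cos θ2 = 0.2423;  centre 2 = (-0.1211, 0.2098, -0.0906)
arm 3 at φ=240.0°: e+L cos θ3 = 0.2259;  centre 3 = (-0.1129, -0.1956, -0.0966)
eliminate P² terms by subtracting sphere 1 from 2 and 3
plane₁₂: -0.7268x+0.4196y+0.0000z = 0.0000
Cramer: x(z) = 0.0047-0.0086z;  y(z) = 0.0082-0.0149z
into |P−centre ₁|² = l²: 1.0003z² + 0.1851z + -0.0377 = 0;  Δ = 0.1851;  z = -0.3076 or 0.1225 → z<0 root = -0.3076
x = 0.0074, y = 0.0127

(0.0074, 0.0127, -0.3076)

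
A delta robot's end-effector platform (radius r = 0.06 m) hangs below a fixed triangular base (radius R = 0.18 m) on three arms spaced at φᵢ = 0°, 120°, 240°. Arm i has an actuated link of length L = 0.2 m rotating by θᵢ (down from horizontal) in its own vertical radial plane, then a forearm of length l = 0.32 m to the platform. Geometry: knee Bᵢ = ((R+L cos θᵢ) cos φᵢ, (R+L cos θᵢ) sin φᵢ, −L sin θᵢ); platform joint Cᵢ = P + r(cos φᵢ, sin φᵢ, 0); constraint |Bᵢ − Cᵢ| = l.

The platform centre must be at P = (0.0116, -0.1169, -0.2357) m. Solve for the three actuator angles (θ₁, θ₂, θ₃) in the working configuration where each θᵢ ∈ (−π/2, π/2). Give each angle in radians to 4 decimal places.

θ₁ = 0.6110, θ₂ = 1.1343, θ₃ = 0.0875

arm 1 (φ=0.0°): x'=0.0116, y'=-0.1169
  A cos θ + B sin θ = C:  0.1084·cos θ + -0.2357·sin θ = -0.0464
  √(A²+B²)=0.2594;  θ1 = -1.1397+1.7507 ≈ 0.6110
arm 2 (φ=120.0°): x'=-0.1070, y'=0.0484
  e−x'=0.2270;  (l²−L²−(e−x')²−y'²−z²)/2L = -0.1176
  γ=atan2(-0.2357,0.2270)=-0.8041;  ψ=arccos(-0.3594)=1.9384;  θ2=γ+ψ≈1.1343
rotate P by −φ3: (0.0954, 0.0685, -0.2357)
  A=0.0246, B=-0.2357, C=(l²−L²−A²−y'²−z²)/(2L)=0.0039
  √(A²+B²)=0.2370;  θ3 = -1.4670+1.5544 ≈ 0.0875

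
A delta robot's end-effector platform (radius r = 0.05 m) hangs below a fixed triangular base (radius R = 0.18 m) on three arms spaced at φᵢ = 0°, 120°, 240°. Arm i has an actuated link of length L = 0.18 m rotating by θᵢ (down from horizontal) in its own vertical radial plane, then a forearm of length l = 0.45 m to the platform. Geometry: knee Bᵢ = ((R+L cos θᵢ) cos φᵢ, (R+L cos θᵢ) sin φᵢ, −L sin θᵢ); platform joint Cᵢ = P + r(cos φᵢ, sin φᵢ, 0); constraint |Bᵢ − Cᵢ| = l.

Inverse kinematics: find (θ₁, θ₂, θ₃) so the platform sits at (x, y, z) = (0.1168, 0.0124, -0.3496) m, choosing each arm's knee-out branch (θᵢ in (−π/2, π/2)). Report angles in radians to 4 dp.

θ₁ = -0.3494, θ₂ = 0.4362, θ₃ = 0.5233

φ1=0.0° → target in arm frame (0.1168, 0.0124)
  A=0.0132, B=-0.3496, C=(l²−L²−A²−y'²−z²)/(2L)=0.1321
  θ1 = atan2(B,A) + arccos(C/0.3498) = -0.3494
φ2=120.0° → target in arm frame (-0.0477, -0.1074)
  A cos θ + B sin θ = C:  0.1777·cos θ + -0.3496·sin θ = 0.0133
  γ=atan2(-0.3496,0.1777)=-1.1006;  ψ=arccos(0.0339)=1.5368;  θ2=γ+ψ≈0.4362
arm 3 (φ=240.0°): x'=-0.0691, y'=0.0950
  A=0.1991, B=-0.3496, C=(l²−L²−A²−y'²−z²)/(2L)=-0.0022
  θ3 = atan2(B,A) + arccos(C/0.4023) = 0.5233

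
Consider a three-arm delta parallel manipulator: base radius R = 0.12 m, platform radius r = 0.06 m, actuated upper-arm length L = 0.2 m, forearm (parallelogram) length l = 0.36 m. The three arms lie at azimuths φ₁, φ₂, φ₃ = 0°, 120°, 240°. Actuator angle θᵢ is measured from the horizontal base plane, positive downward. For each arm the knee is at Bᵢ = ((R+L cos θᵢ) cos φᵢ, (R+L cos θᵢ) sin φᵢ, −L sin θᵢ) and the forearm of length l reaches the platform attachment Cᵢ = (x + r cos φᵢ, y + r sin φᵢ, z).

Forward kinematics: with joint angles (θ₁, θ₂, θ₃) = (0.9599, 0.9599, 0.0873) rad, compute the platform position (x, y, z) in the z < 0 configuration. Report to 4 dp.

O1 = (0.1747·cos0.0°, 0.1747·sin0.0°, -0.1638) = (0.1747, 0.0000, -0.1638)
arm 2 at φ=120.0°: e+L cos θ2 = 0.1747;  O2 = (-0.0874, 0.1513, -0.1638)
O3 = (0.2592·cos240.0°, 0.2592·sin240.0°, -0.0174) = (-0.1296, -0.2245, -0.0174)
|O₂|²−|O₁|² = 0.0000;  |O₃|²−|O₁|² = 0.0101
linear system: -0.5242x+0.3026y = 0.0000−0.0000z; -0.6087x+-0.4490y = 0.0101−0.2928z
det = 0.4196;  x = -0.0073+0.2112z,  y = -0.0127+0.3658z
into |P−O₁|² = l²: 1.1784z² + 0.2415z + -0.0695 = 0;  Δ = 0.3857;  z = -0.3660 or 0.1611 → z<0 root = -0.3660
x = -0.0846, y = -0.1465

(-0.0846, -0.1465, -0.3660)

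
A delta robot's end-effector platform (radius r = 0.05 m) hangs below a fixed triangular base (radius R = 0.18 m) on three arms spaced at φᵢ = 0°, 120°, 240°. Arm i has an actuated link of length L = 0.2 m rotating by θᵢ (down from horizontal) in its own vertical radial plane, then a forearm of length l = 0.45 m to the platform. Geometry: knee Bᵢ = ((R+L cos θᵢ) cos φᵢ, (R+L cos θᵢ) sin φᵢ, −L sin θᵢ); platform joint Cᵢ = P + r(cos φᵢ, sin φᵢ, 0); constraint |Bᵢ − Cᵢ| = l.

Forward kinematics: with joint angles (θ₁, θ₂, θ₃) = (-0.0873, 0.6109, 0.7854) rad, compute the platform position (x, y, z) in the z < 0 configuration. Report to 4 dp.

arm 1 at φ=0.0°: (R−r)+L cos θ1 = 0.3292;  centre 1 = (0.3292, 0.0000, 0.0174)
centre 2 = (0.2938·cos120.0°, 0.2938·sin120.0°, -0.1147) = (-0.1469, 0.2545, -0.1147)
arm 3 at φ=240.0°: (R−r)+L cos θ3 = 0.2714;  centre 3 = (-0.1357, -0.2351, -0.1414)
|centre ₂|²−|centre ₁|² = -0.0092;  |centre ₃|²−|centre ₁|² = -0.0150
plane₁₂: -0.9523x+0.5089y+-0.2643z = -0.0092
Cramer: x(z) = 0.0130-0.3105z;  y(z) = 0.0062-0.0617z
quadratic in z: (1.1002)z²+(0.1607)z+(-0.1022)=0, √Δ=0.6895 → z ∈ {-0.3864, 0.2403}; z = -0.3864 (taking z<0)
x = 0.1330, y = 0.0301

(0.1330, 0.0301, -0.3864)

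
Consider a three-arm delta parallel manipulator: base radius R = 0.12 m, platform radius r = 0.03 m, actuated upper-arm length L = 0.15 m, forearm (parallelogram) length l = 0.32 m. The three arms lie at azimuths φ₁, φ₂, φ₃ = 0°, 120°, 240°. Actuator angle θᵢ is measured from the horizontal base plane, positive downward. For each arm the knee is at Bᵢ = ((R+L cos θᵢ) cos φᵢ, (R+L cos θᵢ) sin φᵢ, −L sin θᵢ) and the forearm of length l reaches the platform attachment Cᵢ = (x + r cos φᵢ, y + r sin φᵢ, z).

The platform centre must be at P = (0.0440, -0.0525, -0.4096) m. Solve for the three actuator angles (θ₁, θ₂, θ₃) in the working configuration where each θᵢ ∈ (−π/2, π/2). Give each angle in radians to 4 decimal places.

θ₁ = 0.9600, θ₂ = 1.3962, θ₃ = 1.0472

φ1=0.0° → target in arm frame (0.0440, -0.0525)
  A=0.0460, B=-0.4096, C=(l²−L²−A²−y'²−z²)/(2L)=-0.3091
  θ1 = atan2(B,A) + arccos(C/0.4122) = 0.9600
arm 2 (φ=120.0°): x'=-0.0675, y'=-0.0119
  A cos θ + B sin θ = C:  0.1575·cos θ + -0.4096·sin θ = -0.3760
  γ=atan2(-0.4096,0.1575)=-1.2038;  ψ=arccos(-0.8569)=2.6000;  θ2=γ+ψ≈1.3962
φ3=240.0° → target in arm frame (0.0235, 0.0644)
  e−x'=0.0665;  (l²−L²−(e−x')²−y'²−z²)/2L = -0.3215
  θ3 = atan2(B,A) + arccos(C/0.4150) = 1.0472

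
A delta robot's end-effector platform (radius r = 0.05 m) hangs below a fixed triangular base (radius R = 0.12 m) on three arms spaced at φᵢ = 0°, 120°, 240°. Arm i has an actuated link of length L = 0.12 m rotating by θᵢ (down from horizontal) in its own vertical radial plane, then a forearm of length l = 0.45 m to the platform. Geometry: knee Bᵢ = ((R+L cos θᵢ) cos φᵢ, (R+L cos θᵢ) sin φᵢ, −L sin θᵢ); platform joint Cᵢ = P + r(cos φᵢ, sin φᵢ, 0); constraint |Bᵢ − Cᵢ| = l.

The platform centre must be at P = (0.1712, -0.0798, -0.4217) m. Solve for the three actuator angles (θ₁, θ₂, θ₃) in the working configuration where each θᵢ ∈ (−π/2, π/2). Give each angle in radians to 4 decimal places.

rotate P by −φ1: (0.1712, -0.0798, -0.4217)
  A cos θ + B sin θ = C:  -0.1012·cos θ + -0.4217·sin θ = -0.0264
  θ1 = atan2(B,A) + arccos(C/0.4337) = -0.1746
arm 2 (φ=120.0°): x'=-0.1547, y'=-0.1084
  A=0.2247, B=-0.4217, C=(l²−L²−A²−y'²−z²)/(2L)=-0.2165
  √(A²+B²)=0.4778;  θ2 = -1.0812+2.0411 ≈ 0.9599
φ3=240.0° → target in arm frame (-0.0165, 0.1882)
  A cos θ + B sin θ = C:  0.0865·cos θ + -0.4217·sin θ = -0.1359
  θ3 = atan2(B,A) + arccos(C/0.4305) = 0.5235

θ₁ = -0.1746, θ₂ = 0.9599, θ₃ = 0.5235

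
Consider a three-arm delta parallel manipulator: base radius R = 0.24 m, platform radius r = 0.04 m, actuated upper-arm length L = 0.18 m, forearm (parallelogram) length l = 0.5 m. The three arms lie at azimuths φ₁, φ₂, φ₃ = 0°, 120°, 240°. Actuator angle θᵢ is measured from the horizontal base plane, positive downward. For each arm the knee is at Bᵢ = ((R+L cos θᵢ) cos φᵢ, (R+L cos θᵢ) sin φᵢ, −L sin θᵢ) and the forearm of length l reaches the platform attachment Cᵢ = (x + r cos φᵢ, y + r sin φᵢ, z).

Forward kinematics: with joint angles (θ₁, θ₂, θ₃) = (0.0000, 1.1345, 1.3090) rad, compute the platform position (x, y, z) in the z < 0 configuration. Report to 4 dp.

(0.2010, 0.0306, -0.4658)

centre 1 = (0.3800·cos0.0°, 0.3800·sin0.0°, 0.0000) = (0.3800, 0.0000, 0.0000)
φ2=120.0°: virtual centre (-0.1380, 0.2391, -0.1631), radius l
arm 3 at φ=240.0°: ρ3 = 0.2466;  centre 3 = (-0.1233, -0.2136, -0.1739)
eliminate P² terms by subtracting sphere 1 from 2 and 3
linear system: -1.0361x+0.4782y = -0.0416−-0.3263z; -1.0066x+-0.4271y = -0.0534−-0.3477z
Cramer: x(z) = 0.0468-0.3308z;  y(z) = 0.0146-0.0345z
quadratic in z: (1.1106)z²+(0.2194)z+(-0.1388)=0, √Δ=0.8153 → z ∈ {-0.4658, 0.2683}; z = -0.4658 (taking z<0)
x = 0.2010, y = 0.0306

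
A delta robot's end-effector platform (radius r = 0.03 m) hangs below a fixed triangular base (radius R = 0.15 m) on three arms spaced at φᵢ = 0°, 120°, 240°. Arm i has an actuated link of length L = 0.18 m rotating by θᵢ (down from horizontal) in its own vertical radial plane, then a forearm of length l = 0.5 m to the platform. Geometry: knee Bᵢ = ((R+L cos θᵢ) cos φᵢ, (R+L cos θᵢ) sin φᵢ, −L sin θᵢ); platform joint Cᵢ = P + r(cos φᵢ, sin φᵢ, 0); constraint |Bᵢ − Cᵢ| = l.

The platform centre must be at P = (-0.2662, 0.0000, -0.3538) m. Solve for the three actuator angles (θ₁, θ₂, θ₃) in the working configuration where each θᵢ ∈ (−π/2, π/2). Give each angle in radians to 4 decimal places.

θ₁ = 1.1347, θ₂ = -0.3489, θ₃ = -0.3489

φ1=0.0° → target in arm frame (-0.2662, 0.0000)
  e−x'=0.3862;  (l²−L²−(e−x')²−y'²−z²)/2L = -0.1576
  θ1 = atan2(B,A) + arccos(C/0.5238) = 1.1347
rotate P by −φ2: (0.1331, 0.2305, -0.3538)
  e−x'=-0.0131;  (l²−L²−(e−x')²−y'²−z²)/2L = 0.1086
  √(A²+B²)=0.3540;  θ2 = -1.6078+1.2589 ≈ -0.3489
rotate P by −φ3: (0.1331, -0.2305, -0.3538)
  e−x'=-0.0131;  (l²−L²−(e−x')²−y'²−z²)/2L = 0.1086
  γ=atan2(-0.3538,-0.0131)=-1.6078;  ψ=arccos(0.3068)=1.2589;  θ3=γ+ψ≈-0.3489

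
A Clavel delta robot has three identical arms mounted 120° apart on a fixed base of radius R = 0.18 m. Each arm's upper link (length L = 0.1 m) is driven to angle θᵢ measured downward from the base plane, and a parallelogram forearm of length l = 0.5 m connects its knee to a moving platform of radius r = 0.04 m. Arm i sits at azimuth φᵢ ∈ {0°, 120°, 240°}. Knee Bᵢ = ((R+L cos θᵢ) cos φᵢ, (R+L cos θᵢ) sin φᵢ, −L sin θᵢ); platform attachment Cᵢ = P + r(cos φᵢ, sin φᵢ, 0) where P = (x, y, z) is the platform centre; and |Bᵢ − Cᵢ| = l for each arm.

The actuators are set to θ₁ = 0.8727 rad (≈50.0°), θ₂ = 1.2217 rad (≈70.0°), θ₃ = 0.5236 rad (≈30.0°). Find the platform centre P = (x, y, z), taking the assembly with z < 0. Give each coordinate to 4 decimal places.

(0.0003, -0.0876, -0.5246)

arm 1 at φ=0.0°: ρ1 = 0.2043;  S1 = (0.2043, 0.0000, -0.0766)
φ2=120.0°: virtual centre (-0.0871, 0.1509, -0.0940), radius l
φ3=240.0°: virtual centre (-0.1133, -0.1962, -0.0500), radius l
|S₂|²−|S₁|² = -0.0084;  |S₃|²−|S₁|² = 0.0063
linear system: -0.5828x+0.3017y = -0.0084−-0.0347z; -0.6352x+-0.3925y = 0.0063−0.0532z
det = 0.4204;  x = 0.0034+0.0058z,  y = -0.0214+0.1262z
into |P−S₁|² = l²: 1.0160z² + 0.1455z + -0.2033 = 0;  Δ = 0.8474;  z = -0.5246 or 0.3814 → z<0 root = -0.5246
x = 0.0003, y = -0.0876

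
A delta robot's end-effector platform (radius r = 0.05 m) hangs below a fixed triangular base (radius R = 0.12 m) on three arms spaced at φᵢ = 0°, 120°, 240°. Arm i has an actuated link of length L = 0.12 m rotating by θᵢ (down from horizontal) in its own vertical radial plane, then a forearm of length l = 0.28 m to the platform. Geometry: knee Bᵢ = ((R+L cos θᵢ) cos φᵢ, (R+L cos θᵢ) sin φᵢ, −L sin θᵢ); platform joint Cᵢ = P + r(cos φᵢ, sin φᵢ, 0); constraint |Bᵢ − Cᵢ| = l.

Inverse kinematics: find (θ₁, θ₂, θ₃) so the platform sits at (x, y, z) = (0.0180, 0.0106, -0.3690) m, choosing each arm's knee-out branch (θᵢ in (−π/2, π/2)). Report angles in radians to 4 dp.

arm 1 (φ=0.0°): x'=0.0180, y'=0.0106
  e−x'=0.0520;  (l²−L²−(e−x')²−y'²−z²)/2L = -0.3124
  θ1 = atan2(B,A) + arccos(C/0.3726) = 1.1342
φ2=120.0° → target in arm frame (0.0002, -0.0209)
  A cos θ + B sin θ = C:  0.0698·cos θ + -0.3690·sin θ = -0.3228
  √(A²+B²)=0.3755;  θ2 = -1.3838+2.6052 ≈ 1.2214
arm 3 (φ=240.0°): x'=-0.0182, y'=0.0103
  A cos θ + B sin θ = C:  0.0882·cos θ + -0.3690·sin θ = -0.3335
  θ3 = atan2(B,A) + arccos(C/0.3794) = 1.3085

θ₁ = 1.1342, θ₂ = 1.2214, θ₃ = 1.3085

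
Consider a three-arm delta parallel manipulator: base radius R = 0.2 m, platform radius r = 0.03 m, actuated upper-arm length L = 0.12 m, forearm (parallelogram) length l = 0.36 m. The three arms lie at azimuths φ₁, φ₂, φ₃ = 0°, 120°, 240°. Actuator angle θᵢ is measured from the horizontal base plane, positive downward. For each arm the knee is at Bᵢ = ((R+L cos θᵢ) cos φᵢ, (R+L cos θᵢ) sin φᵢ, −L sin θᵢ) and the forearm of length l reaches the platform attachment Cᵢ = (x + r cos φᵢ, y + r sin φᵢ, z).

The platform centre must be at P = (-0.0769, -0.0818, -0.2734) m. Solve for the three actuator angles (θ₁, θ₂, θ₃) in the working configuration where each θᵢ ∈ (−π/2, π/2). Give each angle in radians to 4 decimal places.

θ₁ = 1.0472, θ₂ = 0.7856, θ₃ = -0.3486

φ1=0.0° → target in arm frame (-0.0769, -0.0818)
  A=0.2469, B=-0.2734, C=(l²−L²−A²−y'²−z²)/(2L)=-0.1133
  γ=atan2(-0.2734,0.2469)=-0.8363;  ψ=arccos(-0.3076)=1.8835;  θ1=γ+ψ≈1.0472
arm 2 (φ=120.0°): x'=-0.0324, y'=0.1075
  e−x'=0.2024;  (l²−L²−(e−x')²−y'²−z²)/2L = -0.0503
  √(A²+B²)=0.3402;  θ2 = -0.9335+1.7191 ≈ 0.7856
rotate P by −φ3: (0.1093, -0.0257, -0.2734)
  A cos θ + B sin θ = C:  0.0607·cos θ + -0.2734·sin θ = 0.1504
  θ3 = atan2(B,A) + arccos(C/0.2801) = -0.3486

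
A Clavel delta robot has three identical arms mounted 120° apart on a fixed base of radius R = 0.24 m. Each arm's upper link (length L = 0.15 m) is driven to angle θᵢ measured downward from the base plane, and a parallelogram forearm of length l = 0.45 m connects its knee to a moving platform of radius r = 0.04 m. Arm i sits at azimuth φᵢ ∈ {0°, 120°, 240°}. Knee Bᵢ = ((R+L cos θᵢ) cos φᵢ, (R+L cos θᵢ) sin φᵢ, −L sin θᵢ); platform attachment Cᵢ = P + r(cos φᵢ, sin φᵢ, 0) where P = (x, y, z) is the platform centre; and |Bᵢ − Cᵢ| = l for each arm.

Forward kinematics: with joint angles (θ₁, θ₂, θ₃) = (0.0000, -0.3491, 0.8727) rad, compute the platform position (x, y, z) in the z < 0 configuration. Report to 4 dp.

(0.0353, 0.1087, -0.3027)

O1 = (0.3500·cos0.0°, 0.3500·sin0.0°, 0.0000) = (0.3500, 0.0000, 0.0000)
arm 2 at φ=120.0°: ρ2 = 0.3410;  O2 = (-0.1705, 0.2953, 0.0513)
arm 3 at φ=240.0°: ρ3 = 0.2964;  O3 = (-0.1482, -0.2567, -0.1149)
subtract pairs → two planes through P
plane₁₂: -1.0410x+0.5905y+0.1026z = -0.0036
Cramer: x(z) = 0.0129-0.0740z;  y(z) = 0.0167-0.3041z
into |P−O₁|² = l²: 1.0980z² + 0.0397z + -0.0886 = 0;  Δ = 0.3907;  z = -0.3027 or 0.2666 → z<0 root = -0.3027
x = 0.0353, y = 0.1087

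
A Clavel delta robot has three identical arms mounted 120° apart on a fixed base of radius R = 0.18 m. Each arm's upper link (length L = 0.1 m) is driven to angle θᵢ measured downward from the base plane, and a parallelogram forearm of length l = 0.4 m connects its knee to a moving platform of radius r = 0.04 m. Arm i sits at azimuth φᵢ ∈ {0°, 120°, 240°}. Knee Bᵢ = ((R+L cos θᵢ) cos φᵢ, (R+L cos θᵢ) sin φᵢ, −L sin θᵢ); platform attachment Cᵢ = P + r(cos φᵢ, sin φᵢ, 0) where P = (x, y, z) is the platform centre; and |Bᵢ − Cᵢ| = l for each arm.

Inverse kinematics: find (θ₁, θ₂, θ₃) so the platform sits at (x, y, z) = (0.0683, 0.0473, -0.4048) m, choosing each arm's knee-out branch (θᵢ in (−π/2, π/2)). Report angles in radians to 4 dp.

θ₁ = 0.4366, θ₂ = 0.7860, θ₃ = 1.2222

φ1=0.0° → target in arm frame (0.0683, 0.0473)
  A cos θ + B sin θ = C:  0.0717·cos θ + -0.4048·sin θ = -0.1062
  √(A²+B²)=0.4111;  θ1 = -1.3955+1.8321 ≈ 0.4366
φ2=120.0° → target in arm frame (0.0068, -0.0828)
  A=0.1332, B=-0.4048, C=(l²−L²−A²−y'²−z²)/(2L)=-0.1923
  √(A²+B²)=0.4261;  θ2 = -1.2529+2.0389 ≈ 0.7860
rotate P by −φ3: (-0.0751, 0.0355, -0.4048)
  A=0.2151, B=-0.4048, C=(l²−L²−A²−y'²−z²)/(2L)=-0.3070
  √(A²+B²)=0.4584;  θ3 = -1.0823+2.3046 ≈ 1.2222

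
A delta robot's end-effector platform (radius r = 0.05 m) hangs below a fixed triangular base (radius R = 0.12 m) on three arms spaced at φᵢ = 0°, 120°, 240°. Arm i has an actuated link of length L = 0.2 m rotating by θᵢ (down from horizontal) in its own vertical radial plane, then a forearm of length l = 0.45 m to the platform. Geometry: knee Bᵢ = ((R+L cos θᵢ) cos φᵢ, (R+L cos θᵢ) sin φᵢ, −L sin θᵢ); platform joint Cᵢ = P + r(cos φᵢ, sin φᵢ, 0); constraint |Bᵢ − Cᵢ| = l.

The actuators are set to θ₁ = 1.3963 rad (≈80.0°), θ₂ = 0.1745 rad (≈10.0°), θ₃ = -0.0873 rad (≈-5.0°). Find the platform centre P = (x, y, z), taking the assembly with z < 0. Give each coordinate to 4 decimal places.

φ1=0.0°: virtual centre (0.1047, 0.0000, -0.1970), radius l
centre 2 = (0.2670·cos120.0°, 0.2670·sin120.0°, -0.0347) = (-0.1335, 0.2312, -0.0347)
φ3=240.0°: virtual centre (-0.1346, -0.2332, 0.0174), radius l
eliminate P² terms by subtracting sphere 1 from 2 and 3
plane₁₂: -0.4764x+0.4624y+0.3245z = 0.0227
Cramer: x(z) = -0.0479+0.7882z;  y(z) = -0.0002+0.1104z
into |P−centre ₁|² = l²: 1.6335z² + 0.1533z + -0.1404 = 0;  Δ = 0.9410;  z = -0.3438 or 0.2500 → z<0 root = -0.3438
x = -0.3189, y = -0.0382

(-0.3189, -0.0382, -0.3438)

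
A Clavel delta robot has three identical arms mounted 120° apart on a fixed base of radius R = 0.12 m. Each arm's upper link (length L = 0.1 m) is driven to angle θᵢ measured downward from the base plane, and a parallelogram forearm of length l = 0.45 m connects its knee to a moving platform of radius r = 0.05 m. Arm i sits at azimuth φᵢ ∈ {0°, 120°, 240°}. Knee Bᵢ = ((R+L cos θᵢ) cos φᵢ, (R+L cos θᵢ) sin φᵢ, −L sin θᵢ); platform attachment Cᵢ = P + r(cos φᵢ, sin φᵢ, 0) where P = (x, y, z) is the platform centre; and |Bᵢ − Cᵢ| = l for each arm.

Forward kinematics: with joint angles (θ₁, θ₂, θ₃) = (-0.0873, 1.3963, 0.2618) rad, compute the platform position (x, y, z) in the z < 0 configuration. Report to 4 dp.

(0.1621, -0.1867, -0.4007)

φ1=0.0°: virtual centre (0.1696, 0.0000, 0.0087), radius l
arm 2 at φ=120.0°: (R−r)+L cos θ2 = 0.0874;  S2 = (-0.0437, 0.0757, -0.0985)
S3 = (0.1666·cos240.0°, 0.1666·sin240.0°, -0.0259) = (-0.0833, -0.1443, -0.0259)
subtract pairs → two planes through P
plane₁₂: -0.4266x+0.1513y+-0.2144z = -0.0115
det = 0.1996;  x = 0.0170+-0.3623z,  y = -0.0283+0.3954z
sphere 1 gives Az²+Bz+C=0 with A=1.2876, B=0.0708, C=-0.1783;  B²−4AC=0.9235;  roots -0.4007, 0.3457;  negative root z = -0.4007
x = 0.1621, y = -0.1867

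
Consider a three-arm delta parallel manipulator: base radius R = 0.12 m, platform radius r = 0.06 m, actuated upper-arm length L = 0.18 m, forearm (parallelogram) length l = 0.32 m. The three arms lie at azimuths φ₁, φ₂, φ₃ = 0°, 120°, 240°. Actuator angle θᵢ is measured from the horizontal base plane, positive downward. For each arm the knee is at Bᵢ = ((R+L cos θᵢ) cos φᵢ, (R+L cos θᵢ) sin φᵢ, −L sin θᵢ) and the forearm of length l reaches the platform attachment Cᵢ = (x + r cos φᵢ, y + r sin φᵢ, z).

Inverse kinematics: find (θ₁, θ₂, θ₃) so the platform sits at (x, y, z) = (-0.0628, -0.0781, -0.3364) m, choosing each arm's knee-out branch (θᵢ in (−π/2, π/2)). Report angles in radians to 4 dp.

θ₁ = 0.8726, θ₂ = 0.7856, θ₃ = 0.2618

rotate P by −φ1: (-0.0628, -0.0781, -0.3364)
  A=0.1228, B=-0.3364, C=(l²−L²−A²−y'²−z²)/(2L)=-0.1787
  γ=atan2(-0.3364,0.1228)=-1.2208;  ψ=arccos(-0.4991)=2.0934;  θ1=γ+ψ≈0.8726
φ2=120.0° → target in arm frame (-0.0362, 0.0934)
  A=0.0962, B=-0.3364, C=(l²−L²−A²−y'²−z²)/(2L)=-0.1699
  γ=atan2(-0.3364,0.0962)=-1.2922;  ψ=arccos(-0.4855)=2.0778;  θ2=γ+ψ≈0.7856
rotate P by −φ3: (0.0990, -0.0153, -0.3364)
  A cos θ + B sin θ = C:  -0.0390·cos θ + -0.3364·sin θ = -0.1248
  γ=atan2(-0.3364,-0.0390)=-1.6863;  ψ=arccos(-0.3685)=1.9482;  θ3=γ+ψ≈0.2618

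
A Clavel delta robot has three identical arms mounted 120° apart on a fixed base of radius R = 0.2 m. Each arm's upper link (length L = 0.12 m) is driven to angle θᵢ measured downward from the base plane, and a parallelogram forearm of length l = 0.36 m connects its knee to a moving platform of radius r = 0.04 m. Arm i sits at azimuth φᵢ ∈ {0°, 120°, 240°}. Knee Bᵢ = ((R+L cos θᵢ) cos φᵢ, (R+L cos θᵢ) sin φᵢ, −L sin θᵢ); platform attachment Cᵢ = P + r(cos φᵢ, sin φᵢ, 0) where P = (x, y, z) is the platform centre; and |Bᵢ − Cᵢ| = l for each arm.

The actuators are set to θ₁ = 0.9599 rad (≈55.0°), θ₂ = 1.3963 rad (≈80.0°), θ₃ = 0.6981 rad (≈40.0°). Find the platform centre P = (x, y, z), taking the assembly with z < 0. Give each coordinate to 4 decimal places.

(0.0118, -0.0727, -0.3762)

arm 1 at φ=0.0°: e+L cos θ1 = 0.2288;  S1 = (0.2288, 0.0000, -0.0983)
S2 = (0.1808·cos120.0°, 0.1808·sin120.0°, -0.1182) = (-0.0904, 0.1566, -0.1182)
φ3=240.0°: virtual centre (-0.1260, -0.2182, -0.0771), radius l
|S₂|²−|S₁|² = -0.0154;  |S₃|²−|S₁|² = 0.0074
plane₁₂: -0.6385x+0.3132y+-0.0398z = -0.0154
det = 0.5009;  x = 0.0088+-0.0082z,  y = -0.0312+0.1103z
into |P−S₁|² = l²: 1.0122z² + 0.1933z + -0.0705 = 0;  Δ = 0.3230;  z = -0.3762 or 0.1852 → z<0 root = -0.3762
x = 0.0118, y = -0.0727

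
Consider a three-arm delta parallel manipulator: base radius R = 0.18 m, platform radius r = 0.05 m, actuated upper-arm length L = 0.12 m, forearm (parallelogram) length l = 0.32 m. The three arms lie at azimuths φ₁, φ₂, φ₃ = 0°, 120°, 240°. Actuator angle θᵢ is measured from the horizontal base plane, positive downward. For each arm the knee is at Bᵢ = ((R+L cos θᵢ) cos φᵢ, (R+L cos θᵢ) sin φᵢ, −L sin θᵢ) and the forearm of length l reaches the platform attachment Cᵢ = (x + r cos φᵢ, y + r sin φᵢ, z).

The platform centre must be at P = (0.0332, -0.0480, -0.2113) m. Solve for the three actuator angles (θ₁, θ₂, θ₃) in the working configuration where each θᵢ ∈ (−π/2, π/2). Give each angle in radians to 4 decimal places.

φ1=0.0° → target in arm frame (0.0332, -0.0480)
  A cos θ + B sin θ = C:  0.0968·cos θ + -0.2113·sin θ = 0.1320
  √(A²+B²)=0.2324;  θ1 = -1.1412+0.9668 ≈ -0.1744
rotate P by −φ2: (-0.0582, -0.0048, -0.2113)
  e−x'=0.1882;  (l²−L²−(e−x')²−y'²−z²)/2L = 0.0330
  θ2 = atan2(B,A) + arccos(C/0.2829) = 0.6106
arm 3 (φ=240.0°): x'=0.0250, y'=0.0528
  A cos θ + B sin θ = C:  0.1050·cos θ + -0.2113·sin θ = 0.1231
  √(A²+B²)=0.2360;  θ3 = -1.1095+1.0221 ≈ -0.0874

θ₁ = -0.1744, θ₂ = 0.6106, θ₃ = -0.0874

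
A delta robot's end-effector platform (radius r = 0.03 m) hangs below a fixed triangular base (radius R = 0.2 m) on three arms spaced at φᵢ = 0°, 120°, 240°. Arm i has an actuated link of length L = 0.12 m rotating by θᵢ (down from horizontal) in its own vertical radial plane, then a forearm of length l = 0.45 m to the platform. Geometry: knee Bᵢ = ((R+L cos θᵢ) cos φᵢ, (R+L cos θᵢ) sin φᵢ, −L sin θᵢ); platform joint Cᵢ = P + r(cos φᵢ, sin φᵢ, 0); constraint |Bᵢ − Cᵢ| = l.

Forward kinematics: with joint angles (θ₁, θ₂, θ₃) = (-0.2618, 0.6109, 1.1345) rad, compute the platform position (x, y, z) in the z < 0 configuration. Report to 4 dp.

(0.1343, 0.0632, -0.3879)

φ1=0.0°: virtual centre (0.2859, 0.0000, 0.0311), radius l
arm 2 at φ=120.0°: ρ2 = 0.2683;  O2 = (-0.1341, 0.2324, -0.0688)
arm 3 at φ=240.0°: ρ3 = 0.2207;  O3 = (-0.1104, -0.1911, -0.1088)
eliminate P² terms by subtracting sphere 1 from 2 and 3
plane₁₂: -0.8401x+0.4647y+-0.1998z = -0.0060
Cramer: x(z) = 0.0183-0.2993z;  y(z) = 0.0201-0.1111z
sphere 1 gives Az²+Bz+C=0 with A=1.1019, B=0.0936, C=-0.1295;  B²−4AC=0.5795;  roots -0.3879, 0.3030;  negative root z = -0.3879
x = 0.1343, y = 0.0632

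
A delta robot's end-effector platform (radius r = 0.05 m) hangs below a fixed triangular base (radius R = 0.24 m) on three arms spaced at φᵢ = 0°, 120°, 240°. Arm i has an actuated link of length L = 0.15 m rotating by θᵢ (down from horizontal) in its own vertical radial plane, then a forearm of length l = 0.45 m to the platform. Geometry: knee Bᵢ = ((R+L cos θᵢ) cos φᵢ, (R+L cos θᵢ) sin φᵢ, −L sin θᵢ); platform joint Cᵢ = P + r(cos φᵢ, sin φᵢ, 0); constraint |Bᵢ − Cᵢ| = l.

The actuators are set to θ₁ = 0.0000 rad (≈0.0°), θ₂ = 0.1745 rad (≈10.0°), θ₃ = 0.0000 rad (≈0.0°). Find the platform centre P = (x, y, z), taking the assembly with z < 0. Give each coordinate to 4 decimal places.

(0.0082, -0.0142, -0.3037)

O1 = (0.3400·cos0.0°, 0.3400·sin0.0°, 0.0000) = (0.3400, 0.0000, 0.0000)
arm 2 at φ=120.0°: e+L cos θ2 = 0.3377;  O2 = (-0.1689, 0.2925, -0.0260)
O3 = (0.3400·cos240.0°, 0.3400·sin240.0°, 0.0000) = (-0.1700, -0.2944, 0.0000)
eliminate P² terms by subtracting sphere 1 from 2 and 3
[-1.0177 0.5850 -0.0521]·P = -0.0009;  [-1.0200 -0.5889 0.0000]·P = 0.0000
det = 1.1960;  x = 0.0004+-0.0256z,  y = -0.0007+0.0444z
into |P−O₁|² = l²: 1.0026z² + 0.0174z + -0.0872 = 0;  Δ = 0.3500;  z = -0.3037 or 0.2864 → z<0 root = -0.3037
x = 0.0082, y = -0.0142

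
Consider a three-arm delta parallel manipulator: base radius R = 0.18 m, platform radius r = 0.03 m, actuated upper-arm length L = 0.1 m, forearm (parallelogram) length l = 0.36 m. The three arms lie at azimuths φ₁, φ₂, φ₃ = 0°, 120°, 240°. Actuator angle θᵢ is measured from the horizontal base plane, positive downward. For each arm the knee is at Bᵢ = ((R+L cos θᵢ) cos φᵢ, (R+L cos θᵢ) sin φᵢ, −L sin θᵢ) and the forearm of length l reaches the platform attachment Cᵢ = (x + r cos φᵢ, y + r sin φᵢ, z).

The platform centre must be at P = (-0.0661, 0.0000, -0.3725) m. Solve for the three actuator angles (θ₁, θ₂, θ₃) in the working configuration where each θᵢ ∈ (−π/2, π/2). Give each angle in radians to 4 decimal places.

θ₁ = 1.3961, θ₂ = 0.7850, θ₃ = 0.7850

arm 1 (φ=0.0°): x'=-0.0661, y'=0.0000
  A=0.2161, B=-0.3725, C=(l²−L²−A²−y'²−z²)/(2L)=-0.3293
  √(A²+B²)=0.4306;  θ1 = -1.0451+2.4412 ≈ 1.3961
φ2=120.0° → target in arm frame (0.0330, 0.0572)
  A=0.1169, B=-0.3725, C=(l²−L²−A²−y'²−z²)/(2L)=-0.1806
  θ2 = atan2(B,A) + arccos(C/0.3904) = 0.7850
arm 3 (φ=240.0°): x'=0.0331, y'=-0.0572
  A cos θ + B sin θ = C:  0.1169·cos θ + -0.3725·sin θ = -0.1806
  γ=atan2(-0.3725,0.1169)=-1.2666;  ψ=arccos(-0.4624)=2.0516;  θ3=γ+ψ≈0.7850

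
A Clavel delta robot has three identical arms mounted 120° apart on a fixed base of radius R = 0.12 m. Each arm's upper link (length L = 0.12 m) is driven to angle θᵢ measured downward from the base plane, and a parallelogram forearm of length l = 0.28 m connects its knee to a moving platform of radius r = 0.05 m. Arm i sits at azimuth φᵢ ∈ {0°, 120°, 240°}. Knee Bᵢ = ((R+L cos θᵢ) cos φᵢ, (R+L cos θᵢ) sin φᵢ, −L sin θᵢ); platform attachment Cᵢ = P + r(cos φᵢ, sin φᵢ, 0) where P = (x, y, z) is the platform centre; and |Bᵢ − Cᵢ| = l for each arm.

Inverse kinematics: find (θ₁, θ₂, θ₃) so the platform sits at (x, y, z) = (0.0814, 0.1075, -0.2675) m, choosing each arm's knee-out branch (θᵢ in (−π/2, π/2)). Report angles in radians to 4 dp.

rotate P by −φ1: (0.0814, 0.1075, -0.2675)
  A=-0.0114, B=-0.2675, C=(l²−L²−A²−y'²−z²)/(2L)=-0.0802
  γ=atan2(-0.2675,-0.0114)=-1.6134;  ψ=arccos(-0.2995)=1.8749;  θ1=γ+ψ≈0.2615
φ2=120.0° → target in arm frame (0.0524, -0.1242)
  A=0.0176, B=-0.2675, C=(l²−L²−A²−y'²−z²)/(2L)=-0.0971
  γ=atan2(-0.2675,0.0176)=-1.5051;  ψ=arccos(-0.3622)=1.9414;  θ2=γ+ψ≈0.4363
rotate P by −φ3: (-0.1338, 0.0167, -0.2675)
  A=0.2038, B=-0.2675, C=(l²−L²−A²−y'²−z²)/(2L)=-0.2057
  γ=atan2(-0.2675,0.2038)=-0.9197;  ψ=arccos(-0.6117)=2.2290;  θ3=γ+ψ≈1.3093

θ₁ = 0.2615, θ₂ = 0.4363, θ₃ = 1.3093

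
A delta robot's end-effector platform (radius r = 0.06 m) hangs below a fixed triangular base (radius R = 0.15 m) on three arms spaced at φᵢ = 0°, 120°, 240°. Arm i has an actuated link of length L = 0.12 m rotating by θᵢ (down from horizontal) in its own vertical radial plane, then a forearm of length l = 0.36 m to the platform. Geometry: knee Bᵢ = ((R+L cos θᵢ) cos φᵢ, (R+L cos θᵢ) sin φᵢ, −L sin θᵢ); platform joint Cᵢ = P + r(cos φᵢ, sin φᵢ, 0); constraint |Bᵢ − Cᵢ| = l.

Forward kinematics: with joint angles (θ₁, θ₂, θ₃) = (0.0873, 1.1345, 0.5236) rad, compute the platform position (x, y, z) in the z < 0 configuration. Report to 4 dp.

(0.1066, -0.0843, -0.3449)

φ1=0.0°: virtual centre (0.2095, 0.0000, -0.0105), radius l
S2 = (0.1407·cos120.0°, 0.1407·sin120.0°, -0.1088) = (-0.0704, 0.1219, -0.1088)
φ3=240.0°: virtual centre (-0.0970, -0.1679, -0.0600), radius l
eliminate P² terms by subtracting sphere 1 from 2 and 3
[-0.5598 0.2437 -0.1966]·P = -0.0124;  [-0.6130 -0.3359 -0.0991]·P = -0.0028
Cramer: x(z) = 0.0144-0.2673z;  y(z) = -0.0178+0.1928z
into |P−S₁|² = l²: 1.1086z² + 0.1184z + -0.0911 = 0;  Δ = 0.4179;  z = -0.3449 or 0.2382 → z<0 root = -0.3449
x = 0.1066, y = -0.0843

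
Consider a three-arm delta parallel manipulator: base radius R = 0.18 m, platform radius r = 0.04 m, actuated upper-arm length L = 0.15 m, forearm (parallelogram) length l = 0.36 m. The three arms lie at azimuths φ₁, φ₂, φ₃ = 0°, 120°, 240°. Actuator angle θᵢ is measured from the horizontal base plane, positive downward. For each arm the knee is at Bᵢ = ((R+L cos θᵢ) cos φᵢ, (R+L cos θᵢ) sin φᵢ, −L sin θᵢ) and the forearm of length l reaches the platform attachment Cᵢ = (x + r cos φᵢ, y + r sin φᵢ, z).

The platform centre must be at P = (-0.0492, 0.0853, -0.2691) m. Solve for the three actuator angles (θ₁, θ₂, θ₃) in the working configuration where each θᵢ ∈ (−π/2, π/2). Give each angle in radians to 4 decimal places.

arm 1 (φ=0.0°): x'=-0.0492, y'=0.0853
  e−x'=0.1892;  (l²−L²−(e−x')²−y'²−z²)/2L = -0.0280
  √(A²+B²)=0.3290;  θ1 = -0.9580+1.6559 ≈ 0.6979
arm 2 (φ=120.0°): x'=0.0985, y'=0.0000
  A cos θ + B sin θ = C:  0.0415·cos θ + -0.2691·sin θ = 0.1099
  γ=atan2(-0.2691,0.0415)=-1.4177;  ψ=arccos(0.4035)=1.1555;  θ2=γ+ψ≈-0.2622
arm 3 (φ=240.0°): x'=-0.0493, y'=-0.0853
  A=0.1893, B=-0.2691, C=(l²−L²−A²−y'²−z²)/(2L)=-0.0280
  γ=atan2(-0.2691,0.1893)=-0.9578;  ψ=arccos(-0.0852)=1.6561;  θ3=γ+ψ≈0.6983

θ₁ = 0.6979, θ₂ = -0.2622, θ₃ = 0.6983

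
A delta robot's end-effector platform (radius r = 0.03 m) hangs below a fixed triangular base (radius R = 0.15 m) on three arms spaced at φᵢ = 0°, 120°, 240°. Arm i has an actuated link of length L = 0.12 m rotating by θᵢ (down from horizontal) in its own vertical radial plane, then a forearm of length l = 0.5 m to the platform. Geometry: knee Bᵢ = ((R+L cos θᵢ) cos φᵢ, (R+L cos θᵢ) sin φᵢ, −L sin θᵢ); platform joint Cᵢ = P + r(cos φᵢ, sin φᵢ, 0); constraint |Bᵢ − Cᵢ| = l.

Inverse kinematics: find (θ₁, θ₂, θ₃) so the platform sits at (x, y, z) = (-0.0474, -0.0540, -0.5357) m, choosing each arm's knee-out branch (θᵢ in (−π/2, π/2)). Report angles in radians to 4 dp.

θ₁ = 0.9603, θ₂ = 0.8732, θ₃ = 0.5239

rotate P by −φ1: (-0.0474, -0.0540, -0.5357)
  e−x'=0.1674;  (l²−L²−(e−x')²−y'²−z²)/2L = -0.3430
  θ1 = atan2(B,A) + arccos(C/0.5612) = 0.9603
φ2=120.0° → target in arm frame (-0.0231, 0.0680)
  A cos θ + B sin θ = C:  0.1431·cos θ + -0.5357·sin θ = -0.3186
  θ2 = atan2(B,A) + arccos(C/0.5545) = 0.8732
φ3=240.0° → target in arm frame (0.0705, -0.0140)
  A cos θ + B sin θ = C:  0.0495·cos θ + -0.5357·sin θ = -0.2251
  √(A²+B²)=0.5380;  θ3 = -1.4786+2.0025 ≈ 0.5239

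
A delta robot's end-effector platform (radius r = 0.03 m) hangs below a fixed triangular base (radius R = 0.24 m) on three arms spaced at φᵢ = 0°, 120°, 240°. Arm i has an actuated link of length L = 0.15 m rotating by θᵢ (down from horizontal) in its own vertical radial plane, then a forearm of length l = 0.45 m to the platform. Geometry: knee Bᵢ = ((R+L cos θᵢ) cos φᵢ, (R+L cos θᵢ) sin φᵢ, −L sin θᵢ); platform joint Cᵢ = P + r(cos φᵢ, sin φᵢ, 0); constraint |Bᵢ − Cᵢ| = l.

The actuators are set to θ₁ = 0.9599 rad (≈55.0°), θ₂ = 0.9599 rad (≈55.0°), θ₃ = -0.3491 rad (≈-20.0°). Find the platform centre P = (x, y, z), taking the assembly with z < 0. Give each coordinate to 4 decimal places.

centre 1 = (0.2960·cos0.0°, 0.2960·sin0.0°, -0.1229) = (0.2960, 0.0000, -0.1229)
φ2=120.0°: virtual centre (-0.1480, 0.2564, -0.1229), radius l
centre 3 = (0.3510·cos240.0°, 0.3510·sin240.0°, 0.0513) = (-0.1755, -0.3039, 0.0513)
eliminate P² terms by subtracting sphere 1 from 2 and 3
[-0.8881 0.5128 0.0000]·P = 0.0000;  [-0.9430 -0.6079 0.3484]·P = 0.0231
Cramer: x(z) = -0.0116+0.1745z;  y(z) = -0.0200+0.3023z
quadratic in z: (1.1219)z²+(0.1263)z+(-0.0924)=0, √Δ=0.6561 → z ∈ {-0.3487, 0.2362}; z = -0.3487 (taking z<0)
x = -0.0724, y = -0.1254

(-0.0724, -0.1254, -0.3487)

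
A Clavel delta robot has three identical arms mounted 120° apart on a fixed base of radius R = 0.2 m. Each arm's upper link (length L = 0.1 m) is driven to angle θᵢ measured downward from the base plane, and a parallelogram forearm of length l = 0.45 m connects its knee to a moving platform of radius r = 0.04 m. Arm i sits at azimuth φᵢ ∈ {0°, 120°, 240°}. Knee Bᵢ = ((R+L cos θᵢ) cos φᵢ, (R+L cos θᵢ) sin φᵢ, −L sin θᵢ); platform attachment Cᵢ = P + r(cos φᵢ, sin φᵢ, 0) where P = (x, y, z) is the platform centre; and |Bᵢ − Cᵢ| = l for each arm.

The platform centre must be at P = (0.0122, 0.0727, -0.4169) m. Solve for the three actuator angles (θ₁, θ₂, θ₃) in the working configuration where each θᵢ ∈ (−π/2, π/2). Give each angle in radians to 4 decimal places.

φ1=0.0° → target in arm frame (0.0122, 0.0727)
  A=0.1478, B=-0.4169, C=(l²−L²−A²−y'²−z²)/(2L)=-0.0422
  θ1 = atan2(B,A) + arccos(C/0.4423) = 0.4362
arm 2 (φ=120.0°): x'=0.0569, y'=-0.0469
  A=0.1031, B=-0.4169, C=(l²−L²−A²−y'²−z²)/(2L)=0.0293
  √(A²+B²)=0.4295;  θ2 = -1.3283+1.5026 ≈ 0.1743
arm 3 (φ=240.0°): x'=-0.0691, y'=-0.0258
  A=0.2291, B=-0.4169, C=(l²−L²−A²−y'²−z²)/(2L)=-0.1722
  γ=atan2(-0.4169,0.2291)=-1.0684;  ψ=arccos(-0.3620)=1.9412;  θ3=γ+ψ≈0.8728

θ₁ = 0.4362, θ₂ = 0.1743, θ₃ = 0.8728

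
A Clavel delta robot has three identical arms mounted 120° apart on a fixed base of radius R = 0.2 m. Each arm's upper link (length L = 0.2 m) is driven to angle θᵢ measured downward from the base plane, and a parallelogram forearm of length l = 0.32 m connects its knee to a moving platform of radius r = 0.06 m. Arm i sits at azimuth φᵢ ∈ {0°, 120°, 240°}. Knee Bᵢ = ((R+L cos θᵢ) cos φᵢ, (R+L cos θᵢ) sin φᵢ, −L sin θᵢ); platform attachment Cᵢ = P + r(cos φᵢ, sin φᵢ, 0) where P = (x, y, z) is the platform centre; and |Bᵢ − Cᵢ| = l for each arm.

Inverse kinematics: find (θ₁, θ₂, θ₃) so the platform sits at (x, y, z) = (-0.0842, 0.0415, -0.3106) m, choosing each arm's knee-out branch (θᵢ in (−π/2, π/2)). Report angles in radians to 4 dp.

φ1=0.0° → target in arm frame (-0.0842, 0.0415)
  A cos θ + B sin θ = C:  0.2242·cos θ + -0.3106·sin θ = -0.2152
  γ=atan2(-0.3106,0.2242)=-0.9456;  ψ=arccos(-0.5617)=2.1672;  θ1=γ+ψ≈1.2216
arm 2 (φ=120.0°): x'=0.0780, y'=0.0522
  A cos θ + B sin θ = C:  0.0620·cos θ + -0.3106·sin θ = -0.1016
  γ=atan2(-0.3106,0.0620)=-1.3739;  ψ=arccos(-0.3207)=1.8973;  θ2=γ+ψ≈0.5234
φ3=240.0° → target in arm frame (0.0062, -0.0937)
  e−x'=0.1338;  (l²−L²−(e−x')²−y'²−z²)/2L = -0.1519
  γ=atan2(-0.3106,0.1338)=-1.1639;  ψ=arccos(-0.4491)=2.0366;  θ3=γ+ψ≈0.8727

θ₁ = 1.2216, θ₂ = 0.5234, θ₃ = 0.8727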